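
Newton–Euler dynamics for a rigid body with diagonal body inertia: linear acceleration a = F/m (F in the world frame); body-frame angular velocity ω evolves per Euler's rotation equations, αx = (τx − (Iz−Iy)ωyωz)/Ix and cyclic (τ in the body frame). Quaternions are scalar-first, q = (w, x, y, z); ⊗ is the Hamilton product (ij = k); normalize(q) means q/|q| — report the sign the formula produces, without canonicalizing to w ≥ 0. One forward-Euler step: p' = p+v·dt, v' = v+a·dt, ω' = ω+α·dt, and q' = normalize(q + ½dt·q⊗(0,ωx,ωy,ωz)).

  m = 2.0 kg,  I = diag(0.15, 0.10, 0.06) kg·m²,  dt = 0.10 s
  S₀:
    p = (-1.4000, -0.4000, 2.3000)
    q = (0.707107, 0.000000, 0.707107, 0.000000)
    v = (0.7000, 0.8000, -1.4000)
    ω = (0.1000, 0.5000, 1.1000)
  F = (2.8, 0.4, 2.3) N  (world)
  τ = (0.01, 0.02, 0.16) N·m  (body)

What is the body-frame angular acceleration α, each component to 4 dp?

α = (0.2133, 0.1010, 2.7083)

ω×(Iω) gyroscopic = (-0.0220, 0.0099, -0.0025)
angular accel α = (0.2133, 0.1010, 2.7083)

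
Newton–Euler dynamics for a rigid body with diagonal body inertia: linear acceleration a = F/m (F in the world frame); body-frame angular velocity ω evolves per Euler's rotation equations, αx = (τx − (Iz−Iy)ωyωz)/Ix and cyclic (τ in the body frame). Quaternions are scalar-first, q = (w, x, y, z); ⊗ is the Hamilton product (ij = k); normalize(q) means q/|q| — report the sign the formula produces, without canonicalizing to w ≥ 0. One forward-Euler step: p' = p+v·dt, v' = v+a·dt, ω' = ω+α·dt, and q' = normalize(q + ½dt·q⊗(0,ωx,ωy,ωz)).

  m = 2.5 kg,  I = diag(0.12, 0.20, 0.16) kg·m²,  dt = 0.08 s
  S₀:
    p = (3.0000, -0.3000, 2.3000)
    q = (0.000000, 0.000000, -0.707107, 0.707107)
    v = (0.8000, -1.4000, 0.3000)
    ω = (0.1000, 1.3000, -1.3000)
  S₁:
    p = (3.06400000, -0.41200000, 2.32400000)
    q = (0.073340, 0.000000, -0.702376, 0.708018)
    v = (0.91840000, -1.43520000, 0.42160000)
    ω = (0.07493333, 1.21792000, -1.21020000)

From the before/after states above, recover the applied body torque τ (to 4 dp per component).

ω₁ − ω₀ = (-0.02506667, -0.08208000, 0.08980000)
applied torque τ = (0.0300, -0.2000, 0.1900)

τ = (0.0300, -0.2000, 0.1900)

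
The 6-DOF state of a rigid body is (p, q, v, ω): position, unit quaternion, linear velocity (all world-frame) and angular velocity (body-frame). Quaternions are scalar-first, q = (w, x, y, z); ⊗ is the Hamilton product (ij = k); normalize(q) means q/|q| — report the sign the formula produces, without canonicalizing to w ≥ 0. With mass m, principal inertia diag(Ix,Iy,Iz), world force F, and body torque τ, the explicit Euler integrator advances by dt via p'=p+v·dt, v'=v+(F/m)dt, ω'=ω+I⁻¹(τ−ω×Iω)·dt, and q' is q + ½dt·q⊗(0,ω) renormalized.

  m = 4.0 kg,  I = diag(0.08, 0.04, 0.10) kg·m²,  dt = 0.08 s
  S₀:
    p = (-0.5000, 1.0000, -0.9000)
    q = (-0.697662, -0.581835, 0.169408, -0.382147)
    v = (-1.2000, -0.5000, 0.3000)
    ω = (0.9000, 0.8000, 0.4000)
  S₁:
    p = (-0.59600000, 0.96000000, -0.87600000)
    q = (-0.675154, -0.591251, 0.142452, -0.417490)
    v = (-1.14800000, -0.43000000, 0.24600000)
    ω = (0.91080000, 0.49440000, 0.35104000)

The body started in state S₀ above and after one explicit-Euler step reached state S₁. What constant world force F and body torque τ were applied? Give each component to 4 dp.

velocity change Δv = (0.05200000, 0.07000000, -0.05400000)
m·(v₁−v₀)/dt = (2.6000, 3.5000, -2.7000)
ω₁ − ω₀ = (0.01080000, -0.30560000, -0.04896000)
ω₀×(Iω₀) = (0.0192, -0.0072, -0.0288)
I·α + gyro = (0.0300, -0.1600, -0.0900)

F = (2.6000, 3.5000, -2.7000)
τ = (0.0300, -0.1600, -0.0900)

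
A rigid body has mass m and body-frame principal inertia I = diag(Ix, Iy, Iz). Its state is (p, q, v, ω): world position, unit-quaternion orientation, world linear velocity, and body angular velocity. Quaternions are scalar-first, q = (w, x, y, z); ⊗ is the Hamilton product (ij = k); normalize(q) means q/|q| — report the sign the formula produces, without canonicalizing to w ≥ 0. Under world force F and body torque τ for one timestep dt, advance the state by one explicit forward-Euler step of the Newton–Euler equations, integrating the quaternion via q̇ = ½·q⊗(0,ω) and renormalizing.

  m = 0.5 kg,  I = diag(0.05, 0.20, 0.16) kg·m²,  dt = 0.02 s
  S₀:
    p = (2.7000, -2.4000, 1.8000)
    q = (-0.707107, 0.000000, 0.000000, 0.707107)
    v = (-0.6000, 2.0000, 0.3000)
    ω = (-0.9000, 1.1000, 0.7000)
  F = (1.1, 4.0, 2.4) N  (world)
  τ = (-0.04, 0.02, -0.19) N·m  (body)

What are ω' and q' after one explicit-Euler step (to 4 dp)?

gyro term ω×Iω = (-0.0308, 0.0693, -0.1485)
α = I⁻¹(τ − ω×Iω) = (-0.1840, -0.2465, -0.2594)
ω + α·dt = (-0.9037, 1.0951, 0.6948)
q⊗(0,ω) = (-0.4949749, -0.1414214, -1.4142140, -0.4949749)
q' = normalize(q + ½dt·q⊗(0,ω)) = (-0.7120, -0.0014, -0.0141, 0.7021)

ω' = (-0.9037, 1.0951, 0.6948)
q' = (-0.7120, -0.0014, -0.0141, 0.7021)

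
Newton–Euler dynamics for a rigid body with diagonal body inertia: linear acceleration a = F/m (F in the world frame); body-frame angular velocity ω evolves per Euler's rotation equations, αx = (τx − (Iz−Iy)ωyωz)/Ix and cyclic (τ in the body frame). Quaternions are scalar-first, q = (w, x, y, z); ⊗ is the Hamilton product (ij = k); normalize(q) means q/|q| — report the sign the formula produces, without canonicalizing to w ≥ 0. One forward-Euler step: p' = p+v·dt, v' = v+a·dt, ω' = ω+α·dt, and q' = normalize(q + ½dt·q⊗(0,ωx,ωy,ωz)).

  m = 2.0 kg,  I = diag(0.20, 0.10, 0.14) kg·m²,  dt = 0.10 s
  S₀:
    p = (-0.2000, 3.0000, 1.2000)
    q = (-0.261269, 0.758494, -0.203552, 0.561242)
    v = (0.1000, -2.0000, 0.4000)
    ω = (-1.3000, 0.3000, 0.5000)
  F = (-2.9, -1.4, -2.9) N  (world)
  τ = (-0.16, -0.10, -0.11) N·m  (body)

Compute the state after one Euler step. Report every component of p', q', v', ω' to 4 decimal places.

new position p' = (-0.1900, 2.8000, 1.2400)
v' = v + a·dt = (-0.0450, -2.0700, 0.2550)
ω×(Iω) gyroscopic = (0.0060, -0.0390, 0.0390)
angular accel α = (-0.8300, -0.6100, -1.0643)
new body rate ω' = (-1.3830, 0.2390, 0.3936)
Hamilton product q⊗(0,ω) = (0.7664868, 0.0695011, -1.1872423, -0.1677039)
updated quaternion q' = (-0.2224, 0.7600, -0.2622, 0.5515)

p' = (-0.1900, 2.8000, 1.2400)
q' = (-0.2224, 0.7600, -0.2622, 0.5515)
v' = (-0.0450, -2.0700, 0.2550)
ω' = (-1.3830, 0.2390, 0.3936)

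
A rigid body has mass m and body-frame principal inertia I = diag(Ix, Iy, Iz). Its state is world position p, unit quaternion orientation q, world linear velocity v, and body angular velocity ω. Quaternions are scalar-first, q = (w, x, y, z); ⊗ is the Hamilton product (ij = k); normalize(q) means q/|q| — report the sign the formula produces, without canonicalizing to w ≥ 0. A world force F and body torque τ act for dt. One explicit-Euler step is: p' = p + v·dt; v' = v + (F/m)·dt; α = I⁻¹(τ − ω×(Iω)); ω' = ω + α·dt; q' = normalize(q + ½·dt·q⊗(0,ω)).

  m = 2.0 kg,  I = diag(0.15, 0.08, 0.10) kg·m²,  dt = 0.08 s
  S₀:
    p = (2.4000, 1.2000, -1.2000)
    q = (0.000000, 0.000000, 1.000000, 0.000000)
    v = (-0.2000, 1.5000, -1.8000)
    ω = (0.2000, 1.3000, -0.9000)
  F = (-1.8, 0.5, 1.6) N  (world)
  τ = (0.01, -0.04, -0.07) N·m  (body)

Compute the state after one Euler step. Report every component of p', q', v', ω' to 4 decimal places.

gyro term ω×Iω = (-0.0234, -0.0090, -0.0182)
angular accel α = (0.2227, -0.3875, -0.5180)
ω + α·dt = (0.2178, 1.2690, -0.9414)
Hamilton product q⊗(0,ω) = (-1.3000000, -0.9000000, 0.0000000, -0.2000000)
updated quaternion q' = (-0.0519, -0.0359, 0.9980, -0.0080)
a = (-0.9000, 0.2500, 0.8000)
new position p' = (2.3840, 1.3200, -1.3440)
new velocity v' = (-0.2720, 1.5200, -1.7360)

p' = (2.3840, 1.3200, -1.3440)
q' = (-0.0519, -0.0359, 0.9980, -0.0080)
v' = (-0.2720, 1.5200, -1.7360)
ω' = (0.2178, 1.2690, -0.9414)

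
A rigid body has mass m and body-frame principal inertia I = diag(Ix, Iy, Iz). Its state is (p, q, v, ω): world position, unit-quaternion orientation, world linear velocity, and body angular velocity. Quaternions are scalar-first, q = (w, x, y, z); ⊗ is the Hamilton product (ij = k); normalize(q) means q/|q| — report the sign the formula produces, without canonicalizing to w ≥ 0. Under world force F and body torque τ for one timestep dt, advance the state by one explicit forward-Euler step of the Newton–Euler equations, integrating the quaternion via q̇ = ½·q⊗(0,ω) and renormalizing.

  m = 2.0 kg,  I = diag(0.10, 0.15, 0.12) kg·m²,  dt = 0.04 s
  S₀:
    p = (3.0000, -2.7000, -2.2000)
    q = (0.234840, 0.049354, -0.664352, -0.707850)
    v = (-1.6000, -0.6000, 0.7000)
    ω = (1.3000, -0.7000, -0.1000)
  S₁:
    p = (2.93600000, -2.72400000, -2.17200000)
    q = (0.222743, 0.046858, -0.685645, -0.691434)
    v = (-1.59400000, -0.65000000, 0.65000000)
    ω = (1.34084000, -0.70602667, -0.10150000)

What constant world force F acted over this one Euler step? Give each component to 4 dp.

velocity change Δv = (0.00600000, -0.05000000, -0.05000000)
m·(v₁−v₀)/dt = (0.3000, -2.5000, -2.5000)

F = (0.3000, -2.5000, -2.5000)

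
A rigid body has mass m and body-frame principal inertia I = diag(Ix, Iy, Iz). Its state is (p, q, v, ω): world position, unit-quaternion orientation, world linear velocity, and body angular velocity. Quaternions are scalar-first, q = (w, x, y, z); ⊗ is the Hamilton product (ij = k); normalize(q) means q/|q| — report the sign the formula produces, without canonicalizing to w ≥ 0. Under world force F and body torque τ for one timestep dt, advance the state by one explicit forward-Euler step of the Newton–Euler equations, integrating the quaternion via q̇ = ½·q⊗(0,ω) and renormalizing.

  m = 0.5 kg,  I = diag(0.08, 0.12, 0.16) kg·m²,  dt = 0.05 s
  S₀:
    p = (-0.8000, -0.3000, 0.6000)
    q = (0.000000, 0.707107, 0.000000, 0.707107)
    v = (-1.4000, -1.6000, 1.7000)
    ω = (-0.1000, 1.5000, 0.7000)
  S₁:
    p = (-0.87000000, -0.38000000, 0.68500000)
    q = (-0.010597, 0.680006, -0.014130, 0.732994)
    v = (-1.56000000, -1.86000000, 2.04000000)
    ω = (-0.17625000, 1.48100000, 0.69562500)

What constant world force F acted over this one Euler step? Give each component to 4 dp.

F = (-1.6000, -2.6000, 3.4000)

velocity change Δv = (-0.16000000, -0.26000000, 0.34000000)
m·(v₁−v₀)/dt = (-1.6000, -2.6000, 3.4000)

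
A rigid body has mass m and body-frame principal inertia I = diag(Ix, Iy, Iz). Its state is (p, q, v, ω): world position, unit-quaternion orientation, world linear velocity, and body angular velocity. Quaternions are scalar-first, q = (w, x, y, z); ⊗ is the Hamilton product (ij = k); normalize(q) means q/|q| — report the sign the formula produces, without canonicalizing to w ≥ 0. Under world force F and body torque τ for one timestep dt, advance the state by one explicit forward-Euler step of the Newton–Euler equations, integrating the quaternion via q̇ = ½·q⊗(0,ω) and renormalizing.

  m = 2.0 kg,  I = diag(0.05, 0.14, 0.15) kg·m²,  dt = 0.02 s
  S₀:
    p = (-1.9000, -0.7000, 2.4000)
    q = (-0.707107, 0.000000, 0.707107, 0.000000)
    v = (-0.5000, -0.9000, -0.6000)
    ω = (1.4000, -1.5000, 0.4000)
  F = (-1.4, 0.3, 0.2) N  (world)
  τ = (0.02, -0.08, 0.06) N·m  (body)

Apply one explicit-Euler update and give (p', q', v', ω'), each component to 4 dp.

linear accel F/m = (-0.7000, 0.1500, 0.1000)
p + v·dt = (-1.9100, -0.7180, 2.3880)
v' = v + a·dt = (-0.5140, -0.8970, -0.5980)
ω×(Iω) gyroscopic = (-0.0060, -0.0560, -0.1890)
(τ − ω×Iω)/I = (0.5200, -0.1714, 1.6600)
ω' = ω + α·dt = (1.4104, -1.5034, 0.4332)
2q̇ = q⊗(0,ω) = (1.0606605, -0.7071070, 1.0606605, -1.2727926)
q + ½dt·q⊗(0,ω), renormalized = (-0.6963, -0.0071, 0.7176, -0.0127)

p' = (-1.9100, -0.7180, 2.3880)
q' = (-0.6963, -0.0071, 0.7176, -0.0127)
v' = (-0.5140, -0.8970, -0.5980)
ω' = (1.4104, -1.5034, 0.4332)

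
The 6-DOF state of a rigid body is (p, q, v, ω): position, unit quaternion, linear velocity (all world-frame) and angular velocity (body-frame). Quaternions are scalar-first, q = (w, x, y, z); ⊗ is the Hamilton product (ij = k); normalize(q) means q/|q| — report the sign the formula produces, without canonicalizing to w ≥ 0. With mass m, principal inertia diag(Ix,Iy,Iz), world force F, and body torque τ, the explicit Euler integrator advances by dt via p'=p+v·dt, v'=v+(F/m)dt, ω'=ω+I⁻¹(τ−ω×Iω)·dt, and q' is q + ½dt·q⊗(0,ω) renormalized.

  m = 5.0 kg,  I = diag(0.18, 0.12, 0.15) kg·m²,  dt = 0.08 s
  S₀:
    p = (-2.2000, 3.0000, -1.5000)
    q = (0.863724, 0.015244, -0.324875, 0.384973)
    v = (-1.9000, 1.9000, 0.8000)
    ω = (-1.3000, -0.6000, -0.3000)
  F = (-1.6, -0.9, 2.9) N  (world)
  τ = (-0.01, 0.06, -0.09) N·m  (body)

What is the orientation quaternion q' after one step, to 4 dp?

2q̇ = q⊗(0,ω) = (-0.0596159, -0.7943949, -1.0141261, -0.6906011)
q' = normalize(q + ½dt·q⊗(0,ω)) = (0.8599, -0.0165, -0.3648, 0.3567)

q' = (0.8599, -0.0165, -0.3648, 0.3567)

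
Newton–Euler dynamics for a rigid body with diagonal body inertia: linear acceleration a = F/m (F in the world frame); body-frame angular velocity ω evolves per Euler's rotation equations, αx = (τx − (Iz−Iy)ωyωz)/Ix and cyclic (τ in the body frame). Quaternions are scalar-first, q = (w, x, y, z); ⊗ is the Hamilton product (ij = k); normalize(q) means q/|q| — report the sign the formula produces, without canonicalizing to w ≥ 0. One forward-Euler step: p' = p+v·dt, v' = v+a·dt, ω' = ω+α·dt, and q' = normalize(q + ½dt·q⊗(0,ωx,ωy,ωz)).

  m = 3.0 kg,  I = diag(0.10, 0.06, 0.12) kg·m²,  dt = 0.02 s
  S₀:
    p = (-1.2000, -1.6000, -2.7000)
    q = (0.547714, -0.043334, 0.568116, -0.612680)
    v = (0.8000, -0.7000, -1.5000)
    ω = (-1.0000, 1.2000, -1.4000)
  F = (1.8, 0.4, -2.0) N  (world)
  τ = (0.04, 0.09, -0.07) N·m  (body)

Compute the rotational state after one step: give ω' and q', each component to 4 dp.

ω×(Iω) gyroscopic = (-0.1008, -0.0280, 0.0480)
(τ − ω×Iω)/I = (1.4080, 1.9667, -0.9833)
ω' = ω + α·dt = (-0.9718, 1.2393, -1.4197)
2q̇ = q⊗(0,ω) = (-1.5828252, -0.6078604, 1.2092692, -0.2506844)
updated quaternion q' = (0.5318, -0.0494, 0.5801, -0.6151)

ω' = (-0.9718, 1.2393, -1.4197)
q' = (0.5318, -0.0494, 0.5801, -0.6151)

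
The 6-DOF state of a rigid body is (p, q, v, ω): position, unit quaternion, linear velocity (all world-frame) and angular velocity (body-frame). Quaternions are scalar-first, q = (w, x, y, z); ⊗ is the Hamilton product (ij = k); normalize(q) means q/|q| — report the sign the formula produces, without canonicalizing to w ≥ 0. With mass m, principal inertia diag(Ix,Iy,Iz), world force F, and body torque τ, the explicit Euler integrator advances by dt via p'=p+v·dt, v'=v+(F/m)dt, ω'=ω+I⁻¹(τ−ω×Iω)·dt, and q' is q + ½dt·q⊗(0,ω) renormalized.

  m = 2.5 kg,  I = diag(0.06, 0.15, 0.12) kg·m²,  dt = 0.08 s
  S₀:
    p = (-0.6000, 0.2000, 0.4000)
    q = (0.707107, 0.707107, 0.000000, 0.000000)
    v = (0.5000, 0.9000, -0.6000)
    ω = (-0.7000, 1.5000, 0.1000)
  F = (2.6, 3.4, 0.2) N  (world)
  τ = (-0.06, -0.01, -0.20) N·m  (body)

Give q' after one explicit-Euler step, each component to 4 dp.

q' = (0.7253, 0.6858, 0.0395, 0.0452)

Hamilton product q⊗(0,ω) = (0.4949749, -0.4949749, 0.9899498, 1.1313712)
q + ½dt·q⊗(0,ω), renormalized = (0.7253, 0.6858, 0.0395, 0.0452)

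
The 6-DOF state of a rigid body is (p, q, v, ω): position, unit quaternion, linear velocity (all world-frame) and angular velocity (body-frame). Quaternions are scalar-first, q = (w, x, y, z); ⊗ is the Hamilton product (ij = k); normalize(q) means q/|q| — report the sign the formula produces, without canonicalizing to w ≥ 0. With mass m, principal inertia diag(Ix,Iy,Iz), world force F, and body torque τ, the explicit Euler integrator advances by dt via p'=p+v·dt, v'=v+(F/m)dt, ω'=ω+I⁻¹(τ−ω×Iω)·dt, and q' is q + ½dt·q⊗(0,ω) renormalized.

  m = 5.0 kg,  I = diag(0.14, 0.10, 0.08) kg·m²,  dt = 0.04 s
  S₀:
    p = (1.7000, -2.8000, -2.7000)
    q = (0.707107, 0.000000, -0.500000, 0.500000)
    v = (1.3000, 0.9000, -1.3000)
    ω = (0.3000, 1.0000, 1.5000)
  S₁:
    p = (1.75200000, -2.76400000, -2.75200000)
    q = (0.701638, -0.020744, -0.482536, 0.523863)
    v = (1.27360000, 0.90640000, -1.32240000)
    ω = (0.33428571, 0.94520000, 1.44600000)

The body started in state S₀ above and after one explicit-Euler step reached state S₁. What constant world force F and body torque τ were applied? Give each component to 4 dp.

v₁ − v₀ = (-0.02640000, 0.00640000, -0.02240000)
F = m·Δv/dt = (-3.3000, 0.8000, -2.8000)
rate change Δω = (0.03428571, -0.05480000, -0.05400000)
gyro term ω₀×Iω₀ = (-0.0300, 0.0270, -0.0120)
I·α + gyro = (0.0900, -0.1100, -0.1200)

F = (-3.3000, 0.8000, -2.8000)
τ = (0.0900, -0.1100, -0.1200)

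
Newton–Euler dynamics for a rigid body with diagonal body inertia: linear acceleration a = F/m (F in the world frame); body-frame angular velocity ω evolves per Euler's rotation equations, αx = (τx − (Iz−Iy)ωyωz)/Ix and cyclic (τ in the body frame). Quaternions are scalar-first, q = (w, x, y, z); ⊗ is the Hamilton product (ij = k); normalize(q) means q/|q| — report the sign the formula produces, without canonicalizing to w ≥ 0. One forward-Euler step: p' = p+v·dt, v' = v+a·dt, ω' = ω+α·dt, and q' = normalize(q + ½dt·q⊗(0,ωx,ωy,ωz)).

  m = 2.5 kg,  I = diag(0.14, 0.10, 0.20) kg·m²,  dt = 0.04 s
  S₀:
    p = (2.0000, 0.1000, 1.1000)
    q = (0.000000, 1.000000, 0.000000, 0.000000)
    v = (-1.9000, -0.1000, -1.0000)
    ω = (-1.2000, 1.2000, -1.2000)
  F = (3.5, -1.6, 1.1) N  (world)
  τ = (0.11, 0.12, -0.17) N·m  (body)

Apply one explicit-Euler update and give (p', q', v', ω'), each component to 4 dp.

p' = (1.9240, 0.0960, 1.0600)
q' = (0.0240, 0.9991, 0.0240, 0.0240)
v' = (-1.8440, -0.1256, -0.9824)
ω' = (-1.1274, 1.2826, -1.2455)

gyro term ω×Iω = (-0.1440, -0.0864, 0.0576)
angular accel α = (1.8143, 2.0640, -1.1380)
ω + α·dt = (-1.1274, 1.2826, -1.2455)
q⊗(0,ω) = (1.2000000, 0.0000000, 1.2000000, 1.2000000)
q' = normalize(q + ½dt·q⊗(0,ω)) = (0.0240, 0.9991, 0.0240, 0.0240)
a = F/m = (1.4000, -0.6400, 0.4400)
new position p' = (1.9240, 0.0960, 1.0600)
v' = v + a·dt = (-1.8440, -0.1256, -0.9824)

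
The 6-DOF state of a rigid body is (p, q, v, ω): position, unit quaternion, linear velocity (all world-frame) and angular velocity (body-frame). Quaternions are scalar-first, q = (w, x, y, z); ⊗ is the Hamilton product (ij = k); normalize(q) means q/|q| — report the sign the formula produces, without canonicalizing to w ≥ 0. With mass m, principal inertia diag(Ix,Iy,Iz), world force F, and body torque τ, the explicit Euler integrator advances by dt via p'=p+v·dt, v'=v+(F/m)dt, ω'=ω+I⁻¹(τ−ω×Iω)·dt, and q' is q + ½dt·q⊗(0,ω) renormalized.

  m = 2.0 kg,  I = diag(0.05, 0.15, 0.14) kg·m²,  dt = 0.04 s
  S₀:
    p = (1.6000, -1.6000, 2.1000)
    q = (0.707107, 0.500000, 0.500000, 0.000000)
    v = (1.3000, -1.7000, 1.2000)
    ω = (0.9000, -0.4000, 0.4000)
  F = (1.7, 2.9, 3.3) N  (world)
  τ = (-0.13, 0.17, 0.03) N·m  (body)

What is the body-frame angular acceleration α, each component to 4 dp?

gyro term ω×Iω = (0.0016, -0.0324, -0.0360)
(τ − ω×Iω)/I = (-2.6320, 1.3493, 0.4714)

α = (-2.6320, 1.3493, 0.4714)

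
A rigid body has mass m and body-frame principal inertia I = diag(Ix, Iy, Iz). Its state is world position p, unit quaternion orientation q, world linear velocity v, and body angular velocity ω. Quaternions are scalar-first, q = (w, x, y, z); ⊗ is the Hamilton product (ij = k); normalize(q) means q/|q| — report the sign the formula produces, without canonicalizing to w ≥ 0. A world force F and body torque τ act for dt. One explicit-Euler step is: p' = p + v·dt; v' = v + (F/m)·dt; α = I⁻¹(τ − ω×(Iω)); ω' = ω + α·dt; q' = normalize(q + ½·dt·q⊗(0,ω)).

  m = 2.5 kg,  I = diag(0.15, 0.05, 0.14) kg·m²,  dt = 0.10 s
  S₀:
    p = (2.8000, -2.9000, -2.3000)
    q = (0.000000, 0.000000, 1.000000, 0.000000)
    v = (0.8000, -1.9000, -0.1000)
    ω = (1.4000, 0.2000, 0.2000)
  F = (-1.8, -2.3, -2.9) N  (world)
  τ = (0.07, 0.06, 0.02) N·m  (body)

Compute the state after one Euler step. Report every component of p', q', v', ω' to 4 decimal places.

p' = (2.8800, -3.0900, -2.3100)
q' = (-0.0100, 0.0100, 0.9975, -0.0698)
v' = (0.7280, -1.9920, -0.2160)
ω' = (1.4443, 0.3144, 0.2343)

linear accel F/m = (-0.7200, -0.9200, -1.1600)
new position p' = (2.8800, -3.0900, -2.3100)
v' = v + a·dt = (0.7280, -1.9920, -0.2160)
(τ − ω×Iω)/I = (0.4427, 1.1440, 0.3429)
new body rate ω' = (1.4443, 0.3144, 0.2343)
Hamilton product q⊗(0,ω) = (-0.2000000, 0.2000000, 0.0000000, -1.4000000)
q' = normalize(q + ½dt·q⊗(0,ω)) = (-0.0100, 0.0100, 0.9975, -0.0698)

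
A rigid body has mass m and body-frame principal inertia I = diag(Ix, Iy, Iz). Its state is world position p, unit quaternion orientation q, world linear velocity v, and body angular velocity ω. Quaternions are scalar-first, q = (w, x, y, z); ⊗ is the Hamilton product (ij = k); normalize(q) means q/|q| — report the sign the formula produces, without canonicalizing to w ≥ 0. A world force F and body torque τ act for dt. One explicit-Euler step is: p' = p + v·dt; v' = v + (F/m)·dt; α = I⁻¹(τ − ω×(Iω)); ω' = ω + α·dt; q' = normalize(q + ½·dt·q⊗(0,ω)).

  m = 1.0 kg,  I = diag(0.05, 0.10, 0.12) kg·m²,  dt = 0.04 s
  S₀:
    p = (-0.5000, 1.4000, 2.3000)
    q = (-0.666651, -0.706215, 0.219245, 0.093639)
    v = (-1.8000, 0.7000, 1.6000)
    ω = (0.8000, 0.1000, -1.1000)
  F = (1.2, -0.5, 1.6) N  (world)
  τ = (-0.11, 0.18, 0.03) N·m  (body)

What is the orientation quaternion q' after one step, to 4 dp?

Hamilton product q⊗(0,ω) = (0.6460504, -0.7838542, -0.7685904, 0.4872986)
q' = normalize(q + ½dt·q⊗(0,ω)) = (-0.6535, -0.7216, 0.2038, 0.1033)

q' = (-0.6535, -0.7216, 0.2038, 0.1033)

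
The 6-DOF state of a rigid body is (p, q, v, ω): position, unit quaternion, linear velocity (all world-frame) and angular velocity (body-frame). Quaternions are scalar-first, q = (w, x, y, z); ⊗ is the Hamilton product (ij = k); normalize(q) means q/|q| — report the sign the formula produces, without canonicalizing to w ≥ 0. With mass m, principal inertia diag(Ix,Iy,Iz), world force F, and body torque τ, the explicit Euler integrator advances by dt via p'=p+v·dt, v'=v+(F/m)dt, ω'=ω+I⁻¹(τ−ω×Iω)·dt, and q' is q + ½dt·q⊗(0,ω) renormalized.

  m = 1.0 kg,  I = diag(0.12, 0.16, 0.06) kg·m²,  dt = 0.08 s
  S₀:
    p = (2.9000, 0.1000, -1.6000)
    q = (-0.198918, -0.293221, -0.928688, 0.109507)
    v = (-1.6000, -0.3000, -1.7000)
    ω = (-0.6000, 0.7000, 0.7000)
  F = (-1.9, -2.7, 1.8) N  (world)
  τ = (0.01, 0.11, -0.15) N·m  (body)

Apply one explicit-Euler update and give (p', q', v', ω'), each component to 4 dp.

precession coupling ω×(Iω) = (-0.0490, -0.0252, -0.0168)
(τ − ω×Iω)/I = (0.4917, 0.8450, -2.2200)
ω' = ω + α·dt = (-0.5607, 0.7676, 0.5224)
2q̇ = q⊗(0,ω) = (0.3974941, -0.6073857, 0.0003079, -0.9017101)
q' = normalize(q + ½dt·q⊗(0,ω)) = (-0.1828, -0.3172, -0.9277, 0.0734)
linear accel F/m = (-1.9000, -2.7000, 1.8000)
p' = p + v·dt = (2.7720, 0.0760, -1.7360)
v' = v + a·dt = (-1.7520, -0.5160, -1.5560)

p' = (2.7720, 0.0760, -1.7360)
q' = (-0.1828, -0.3172, -0.9277, 0.0734)
v' = (-1.7520, -0.5160, -1.5560)
ω' = (-0.5607, 0.7676, 0.5224)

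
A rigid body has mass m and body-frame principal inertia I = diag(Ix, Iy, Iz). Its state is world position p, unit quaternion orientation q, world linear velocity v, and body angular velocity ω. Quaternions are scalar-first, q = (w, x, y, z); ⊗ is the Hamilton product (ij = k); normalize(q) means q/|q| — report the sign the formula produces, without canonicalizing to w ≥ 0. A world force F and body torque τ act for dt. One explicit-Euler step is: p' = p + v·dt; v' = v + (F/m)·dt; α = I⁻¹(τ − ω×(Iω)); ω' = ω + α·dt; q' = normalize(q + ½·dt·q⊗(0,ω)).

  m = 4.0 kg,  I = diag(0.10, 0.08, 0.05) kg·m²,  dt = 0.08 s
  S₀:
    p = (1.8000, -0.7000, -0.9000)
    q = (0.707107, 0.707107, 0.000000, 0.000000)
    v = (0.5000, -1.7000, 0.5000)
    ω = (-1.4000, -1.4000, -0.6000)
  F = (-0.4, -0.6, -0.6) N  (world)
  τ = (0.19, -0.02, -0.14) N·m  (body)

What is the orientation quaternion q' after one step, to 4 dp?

q' = (0.7442, 0.6652, -0.0226, -0.0564)

q⊗(0,ω) = (0.9899498, -0.9899498, -0.5656856, -1.4142140)
q' = normalize(q + ½dt·q⊗(0,ω)) = (0.7442, 0.6652, -0.0226, -0.0564)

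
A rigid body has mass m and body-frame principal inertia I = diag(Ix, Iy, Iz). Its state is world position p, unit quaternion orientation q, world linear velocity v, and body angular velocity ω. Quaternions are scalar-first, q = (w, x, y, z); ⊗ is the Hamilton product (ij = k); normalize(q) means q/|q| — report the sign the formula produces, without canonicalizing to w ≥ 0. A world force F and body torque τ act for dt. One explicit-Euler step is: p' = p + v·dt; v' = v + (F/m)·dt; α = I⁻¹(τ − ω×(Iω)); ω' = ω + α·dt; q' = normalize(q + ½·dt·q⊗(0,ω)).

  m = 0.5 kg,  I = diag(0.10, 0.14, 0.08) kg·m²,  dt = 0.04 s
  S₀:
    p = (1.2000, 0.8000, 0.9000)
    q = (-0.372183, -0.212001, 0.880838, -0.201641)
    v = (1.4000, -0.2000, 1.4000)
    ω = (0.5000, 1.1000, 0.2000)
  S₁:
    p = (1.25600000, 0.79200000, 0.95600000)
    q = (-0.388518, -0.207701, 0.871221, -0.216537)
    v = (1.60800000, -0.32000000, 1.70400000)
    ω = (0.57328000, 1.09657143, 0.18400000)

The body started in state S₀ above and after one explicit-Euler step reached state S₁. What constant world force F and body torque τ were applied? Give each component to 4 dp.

velocity change Δv = (0.20800000, -0.12000000, 0.30400000)
F = m·Δv/dt = (2.6000, -1.5000, 3.8000)
Δω = ω₁−ω₀ = (0.07328000, -0.00342857, -0.01600000)
ω₀×(Iω₀) = (-0.0132, 0.0020, 0.0220)
I·α + gyro = (0.1700, -0.0100, -0.0100)

F = (2.6000, -1.5000, 3.8000)
τ = (0.1700, -0.0100, -0.0100)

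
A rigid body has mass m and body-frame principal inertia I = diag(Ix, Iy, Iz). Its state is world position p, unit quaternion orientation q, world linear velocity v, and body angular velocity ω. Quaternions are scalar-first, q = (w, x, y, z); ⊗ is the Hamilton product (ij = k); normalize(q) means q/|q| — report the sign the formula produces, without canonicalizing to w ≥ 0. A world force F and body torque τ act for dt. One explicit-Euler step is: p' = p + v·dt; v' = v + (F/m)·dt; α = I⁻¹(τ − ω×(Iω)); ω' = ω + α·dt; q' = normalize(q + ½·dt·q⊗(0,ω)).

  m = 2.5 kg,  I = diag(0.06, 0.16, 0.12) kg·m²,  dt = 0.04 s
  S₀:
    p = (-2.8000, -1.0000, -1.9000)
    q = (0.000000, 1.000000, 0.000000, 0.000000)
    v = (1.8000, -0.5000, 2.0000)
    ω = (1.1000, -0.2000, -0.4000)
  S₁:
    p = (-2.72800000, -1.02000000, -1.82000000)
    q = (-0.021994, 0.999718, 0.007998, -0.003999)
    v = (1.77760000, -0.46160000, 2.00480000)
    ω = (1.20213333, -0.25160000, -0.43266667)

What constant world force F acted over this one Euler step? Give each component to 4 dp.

v₁ − v₀ = (-0.02240000, 0.03840000, 0.00480000)
applied force F = (-1.4000, 2.4000, 0.3000)

F = (-1.4000, 2.4000, 0.3000)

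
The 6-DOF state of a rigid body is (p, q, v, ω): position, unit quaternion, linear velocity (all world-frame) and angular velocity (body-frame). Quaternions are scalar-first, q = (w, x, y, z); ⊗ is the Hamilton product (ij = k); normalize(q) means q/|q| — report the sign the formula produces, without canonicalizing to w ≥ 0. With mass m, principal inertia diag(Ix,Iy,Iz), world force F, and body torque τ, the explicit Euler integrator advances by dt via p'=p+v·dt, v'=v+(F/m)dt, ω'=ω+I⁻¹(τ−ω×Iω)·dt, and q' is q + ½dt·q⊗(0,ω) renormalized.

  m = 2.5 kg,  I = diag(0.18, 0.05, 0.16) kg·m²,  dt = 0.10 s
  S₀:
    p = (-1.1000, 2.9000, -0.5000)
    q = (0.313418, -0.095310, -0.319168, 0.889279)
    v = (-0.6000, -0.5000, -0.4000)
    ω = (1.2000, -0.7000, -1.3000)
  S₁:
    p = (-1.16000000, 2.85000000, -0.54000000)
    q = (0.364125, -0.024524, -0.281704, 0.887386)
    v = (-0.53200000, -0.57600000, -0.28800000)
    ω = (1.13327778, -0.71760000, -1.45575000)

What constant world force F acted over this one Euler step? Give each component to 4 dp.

F = (1.7000, -1.9000, 2.8000)

Δv = v₁−v₀ = (0.06800000, -0.07600000, 0.11200000)
m·(v₁−v₀)/dt = (1.7000, -1.9000, 2.8000)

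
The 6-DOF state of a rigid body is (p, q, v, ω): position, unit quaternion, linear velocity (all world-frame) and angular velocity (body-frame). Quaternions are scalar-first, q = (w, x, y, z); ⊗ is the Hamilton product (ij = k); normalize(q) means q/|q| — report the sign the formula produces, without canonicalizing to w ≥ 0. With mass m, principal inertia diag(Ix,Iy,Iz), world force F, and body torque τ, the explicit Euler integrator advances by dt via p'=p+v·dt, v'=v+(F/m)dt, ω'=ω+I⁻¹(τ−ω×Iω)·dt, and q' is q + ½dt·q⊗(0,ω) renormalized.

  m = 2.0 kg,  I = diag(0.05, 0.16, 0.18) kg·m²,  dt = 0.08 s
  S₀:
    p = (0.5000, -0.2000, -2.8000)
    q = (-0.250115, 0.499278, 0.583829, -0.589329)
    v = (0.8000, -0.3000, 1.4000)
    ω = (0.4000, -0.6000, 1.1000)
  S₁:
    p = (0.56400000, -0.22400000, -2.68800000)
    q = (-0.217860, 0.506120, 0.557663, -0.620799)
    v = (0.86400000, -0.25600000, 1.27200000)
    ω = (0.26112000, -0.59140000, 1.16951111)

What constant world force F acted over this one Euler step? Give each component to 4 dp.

F = (1.6000, 1.1000, -3.2000)

v₁ − v₀ = (0.06400000, 0.04400000, -0.12800000)
m·(v₁−v₀)/dt = (1.6000, 1.1000, -3.2000)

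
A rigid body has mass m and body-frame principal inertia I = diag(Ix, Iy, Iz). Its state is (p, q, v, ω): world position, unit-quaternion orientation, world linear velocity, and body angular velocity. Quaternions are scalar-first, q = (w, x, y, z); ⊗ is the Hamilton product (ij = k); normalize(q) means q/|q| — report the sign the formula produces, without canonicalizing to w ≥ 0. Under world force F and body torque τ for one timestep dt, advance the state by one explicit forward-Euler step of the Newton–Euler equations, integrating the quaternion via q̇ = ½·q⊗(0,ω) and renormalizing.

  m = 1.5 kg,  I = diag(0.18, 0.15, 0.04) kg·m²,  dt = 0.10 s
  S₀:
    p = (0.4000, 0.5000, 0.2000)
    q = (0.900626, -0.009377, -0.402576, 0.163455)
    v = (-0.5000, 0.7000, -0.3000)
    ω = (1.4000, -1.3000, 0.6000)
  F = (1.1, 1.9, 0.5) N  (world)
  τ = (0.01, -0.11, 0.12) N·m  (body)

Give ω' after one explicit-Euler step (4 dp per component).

ω' = (1.3579, -1.4517, 0.7635)

gyro term ω×Iω = (0.0858, 0.1176, 0.0546)
α = I⁻¹(τ − ω×Iω) = (-0.4211, -1.5173, 1.6350)
ω + α·dt = (1.3579, -1.4517, 0.7635)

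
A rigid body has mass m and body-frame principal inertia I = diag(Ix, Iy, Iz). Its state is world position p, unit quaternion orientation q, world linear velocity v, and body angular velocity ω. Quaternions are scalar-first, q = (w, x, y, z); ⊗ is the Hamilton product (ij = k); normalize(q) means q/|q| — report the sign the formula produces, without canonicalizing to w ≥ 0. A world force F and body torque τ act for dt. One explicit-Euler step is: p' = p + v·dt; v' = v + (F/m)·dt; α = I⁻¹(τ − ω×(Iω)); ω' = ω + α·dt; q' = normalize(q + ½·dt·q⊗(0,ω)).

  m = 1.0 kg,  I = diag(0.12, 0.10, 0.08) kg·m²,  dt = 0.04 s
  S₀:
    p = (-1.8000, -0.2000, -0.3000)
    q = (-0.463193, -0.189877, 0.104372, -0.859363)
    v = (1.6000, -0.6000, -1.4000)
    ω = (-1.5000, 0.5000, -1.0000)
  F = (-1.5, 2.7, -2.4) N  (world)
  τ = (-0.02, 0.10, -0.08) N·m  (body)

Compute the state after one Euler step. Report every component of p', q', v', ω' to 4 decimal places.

p' = (-1.7360, -0.2240, -0.3560)
q' = (-0.4868, -0.1694, 0.1216, -0.8483)
v' = (1.5400, -0.4920, -1.4960)
ω' = (-1.5100, 0.5160, -1.0475)

angular accel α = (-0.2500, 0.4000, -1.1875)
new body rate ω' = (-1.5100, 0.5160, -1.0475)
2q̇ = q⊗(0,ω) = (-1.1963645, 1.0200990, 0.8675710, 0.5248125)
q + ½dt·q⊗(0,ω), renormalized = (-0.4868, -0.1694, 0.1216, -0.8483)
linear accel F/m = (-1.5000, 2.7000, -2.4000)
new position p' = (-1.7360, -0.2240, -0.3560)
v' = v + a·dt = (1.5400, -0.4920, -1.4960)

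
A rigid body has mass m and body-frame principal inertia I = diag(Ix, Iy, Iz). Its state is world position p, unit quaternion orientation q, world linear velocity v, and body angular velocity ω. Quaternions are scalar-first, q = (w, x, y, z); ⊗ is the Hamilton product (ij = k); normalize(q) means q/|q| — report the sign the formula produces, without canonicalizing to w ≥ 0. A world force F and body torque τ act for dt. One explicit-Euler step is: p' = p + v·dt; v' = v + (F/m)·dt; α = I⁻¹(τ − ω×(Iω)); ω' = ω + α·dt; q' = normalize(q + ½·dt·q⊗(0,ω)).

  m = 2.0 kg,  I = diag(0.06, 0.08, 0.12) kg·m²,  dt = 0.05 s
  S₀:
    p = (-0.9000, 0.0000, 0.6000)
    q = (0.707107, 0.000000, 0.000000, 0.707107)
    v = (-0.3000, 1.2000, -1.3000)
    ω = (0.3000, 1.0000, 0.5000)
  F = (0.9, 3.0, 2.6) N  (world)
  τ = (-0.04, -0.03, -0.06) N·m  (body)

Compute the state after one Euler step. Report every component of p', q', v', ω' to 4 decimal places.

p' = (-0.9150, 0.0600, 0.5350)
q' = (0.6980, -0.0124, 0.0230, 0.7156)
v' = (-0.2775, 1.2750, -1.2350)
ω' = (0.2500, 0.9869, 0.4725)

gyro term ω×Iω = (0.0200, -0.0090, 0.0060)
(τ − ω×Iω)/I = (-1.0000, -0.2625, -0.5500)
ω' = ω + α·dt = (0.2500, 0.9869, 0.4725)
2q̇ = q⊗(0,ω) = (-0.3535535, -0.4949749, 0.9192391, 0.3535535)
q' = normalize(q + ½dt·q⊗(0,ω)) = (0.6980, -0.0124, 0.0230, 0.7156)
a = F/m = (0.4500, 1.5000, 1.3000)
p' = p + v·dt = (-0.9150, 0.0600, 0.5350)
new velocity v' = (-0.2775, 1.2750, -1.2350)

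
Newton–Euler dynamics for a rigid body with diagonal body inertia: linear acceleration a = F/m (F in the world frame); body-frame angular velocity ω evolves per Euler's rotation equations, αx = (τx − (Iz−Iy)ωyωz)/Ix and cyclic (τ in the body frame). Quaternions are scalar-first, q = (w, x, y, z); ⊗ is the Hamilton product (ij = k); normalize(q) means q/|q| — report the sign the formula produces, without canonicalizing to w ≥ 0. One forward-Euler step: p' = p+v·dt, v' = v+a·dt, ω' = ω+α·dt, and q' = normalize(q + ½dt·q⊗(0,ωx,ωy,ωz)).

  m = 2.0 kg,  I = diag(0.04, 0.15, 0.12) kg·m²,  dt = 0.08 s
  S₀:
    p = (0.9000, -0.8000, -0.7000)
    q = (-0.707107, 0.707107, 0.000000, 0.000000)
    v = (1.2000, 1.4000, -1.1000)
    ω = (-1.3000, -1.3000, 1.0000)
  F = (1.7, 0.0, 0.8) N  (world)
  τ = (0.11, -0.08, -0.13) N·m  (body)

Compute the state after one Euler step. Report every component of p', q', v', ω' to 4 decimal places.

p' = (0.9960, -0.6880, -0.7880)
q' = (-0.6680, 0.7413, 0.0085, -0.0648)
v' = (1.2680, 1.4000, -1.0680)
ω' = (-1.1580, -1.3981, 0.7894)

gyro term ω×Iω = (0.0390, 0.1040, 0.1859)
α = I⁻¹(τ − ω×Iω) = (1.7750, -1.2267, -2.6325)
ω' = ω + α·dt = (-1.1580, -1.3981, 0.7894)
q⊗(0,ω) = (0.9192391, 0.9192391, 0.2121321, -1.6263461)
q' = normalize(q + ½dt·q⊗(0,ω)) = (-0.6680, 0.7413, 0.0085, -0.0648)
a = F/m = (0.8500, 0.0000, 0.4000)
new position p' = (0.9960, -0.6880, -0.7880)
v' = v + a·dt = (1.2680, 1.4000, -1.0680)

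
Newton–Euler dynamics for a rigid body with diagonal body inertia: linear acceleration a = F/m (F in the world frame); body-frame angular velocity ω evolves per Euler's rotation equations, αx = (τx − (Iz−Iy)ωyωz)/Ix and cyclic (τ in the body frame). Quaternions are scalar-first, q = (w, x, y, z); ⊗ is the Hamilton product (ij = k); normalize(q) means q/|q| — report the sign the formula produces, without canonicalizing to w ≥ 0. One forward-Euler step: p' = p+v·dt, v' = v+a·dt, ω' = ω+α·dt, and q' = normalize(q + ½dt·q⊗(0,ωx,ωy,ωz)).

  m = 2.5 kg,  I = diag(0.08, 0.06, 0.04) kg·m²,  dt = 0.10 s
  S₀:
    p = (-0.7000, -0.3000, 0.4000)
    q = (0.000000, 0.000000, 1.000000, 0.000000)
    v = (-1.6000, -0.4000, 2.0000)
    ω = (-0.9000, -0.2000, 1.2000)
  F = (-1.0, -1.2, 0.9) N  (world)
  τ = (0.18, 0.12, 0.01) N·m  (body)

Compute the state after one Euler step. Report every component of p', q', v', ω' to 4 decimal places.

p' = (-0.8600, -0.3400, 0.6000)
q' = (0.0100, 0.0598, 0.9971, 0.0449)
v' = (-1.6400, -0.4480, 2.0360)
ω' = (-0.6810, 0.0720, 1.2340)

p' = p + v·dt = (-0.8600, -0.3400, 0.6000)
v' = v + a·dt = (-1.6400, -0.4480, 2.0360)
α = I⁻¹(τ − ω×Iω) = (2.1900, 2.7200, 0.3400)
ω' = ω + α·dt = (-0.6810, 0.0720, 1.2340)
Hamilton product q⊗(0,ω) = (0.2000000, 1.2000000, 0.0000000, 0.9000000)
updated quaternion q' = (0.0100, 0.0598, 0.9971, 0.0449)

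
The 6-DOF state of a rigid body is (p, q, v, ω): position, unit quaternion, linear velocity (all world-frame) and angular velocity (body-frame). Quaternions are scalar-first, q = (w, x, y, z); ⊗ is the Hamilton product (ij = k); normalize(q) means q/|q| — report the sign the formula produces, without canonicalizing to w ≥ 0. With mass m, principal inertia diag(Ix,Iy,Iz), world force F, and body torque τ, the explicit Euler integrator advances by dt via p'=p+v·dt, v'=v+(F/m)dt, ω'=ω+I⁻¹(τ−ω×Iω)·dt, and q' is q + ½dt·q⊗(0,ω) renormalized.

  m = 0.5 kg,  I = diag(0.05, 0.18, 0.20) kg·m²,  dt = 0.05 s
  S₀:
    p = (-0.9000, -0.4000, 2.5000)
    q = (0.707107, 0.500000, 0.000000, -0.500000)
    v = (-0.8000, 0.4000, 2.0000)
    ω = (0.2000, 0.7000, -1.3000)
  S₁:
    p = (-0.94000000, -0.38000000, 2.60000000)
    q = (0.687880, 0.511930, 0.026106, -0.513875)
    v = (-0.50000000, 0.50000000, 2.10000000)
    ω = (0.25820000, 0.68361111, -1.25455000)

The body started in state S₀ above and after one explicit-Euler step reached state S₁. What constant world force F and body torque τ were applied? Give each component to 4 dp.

velocity change Δv = (0.30000000, 0.10000000, 0.10000000)
m·(v₁−v₀)/dt = (3.0000, 1.0000, 1.0000)
Δω = ω₁−ω₀ = (0.05820000, -0.01638889, 0.04545000)
ω₀×(Iω₀) = (-0.0182, 0.0390, 0.0182)
I·α + gyro = (0.0400, -0.0200, 0.2000)

F = (3.0000, 1.0000, 1.0000)
τ = (0.0400, -0.0200, 0.2000)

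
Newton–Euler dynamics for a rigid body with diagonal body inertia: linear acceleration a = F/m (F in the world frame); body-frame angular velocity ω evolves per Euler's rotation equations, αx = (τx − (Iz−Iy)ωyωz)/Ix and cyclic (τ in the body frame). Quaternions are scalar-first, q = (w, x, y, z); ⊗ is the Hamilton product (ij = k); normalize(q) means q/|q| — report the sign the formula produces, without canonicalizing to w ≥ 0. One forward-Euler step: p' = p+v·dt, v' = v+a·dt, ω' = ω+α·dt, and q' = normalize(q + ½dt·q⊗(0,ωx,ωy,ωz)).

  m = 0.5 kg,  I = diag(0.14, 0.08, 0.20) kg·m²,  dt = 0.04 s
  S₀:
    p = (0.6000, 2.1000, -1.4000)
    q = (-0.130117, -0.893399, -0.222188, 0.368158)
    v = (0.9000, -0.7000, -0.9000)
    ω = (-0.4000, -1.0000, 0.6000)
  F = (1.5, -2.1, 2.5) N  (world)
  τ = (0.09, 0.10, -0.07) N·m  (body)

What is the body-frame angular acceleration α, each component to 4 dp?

gyro term ω×Iω = (-0.0720, 0.0144, -0.0240)
(τ − ω×Iω)/I = (1.1571, 1.0700, -0.2300)

α = (1.1571, 1.0700, -0.2300)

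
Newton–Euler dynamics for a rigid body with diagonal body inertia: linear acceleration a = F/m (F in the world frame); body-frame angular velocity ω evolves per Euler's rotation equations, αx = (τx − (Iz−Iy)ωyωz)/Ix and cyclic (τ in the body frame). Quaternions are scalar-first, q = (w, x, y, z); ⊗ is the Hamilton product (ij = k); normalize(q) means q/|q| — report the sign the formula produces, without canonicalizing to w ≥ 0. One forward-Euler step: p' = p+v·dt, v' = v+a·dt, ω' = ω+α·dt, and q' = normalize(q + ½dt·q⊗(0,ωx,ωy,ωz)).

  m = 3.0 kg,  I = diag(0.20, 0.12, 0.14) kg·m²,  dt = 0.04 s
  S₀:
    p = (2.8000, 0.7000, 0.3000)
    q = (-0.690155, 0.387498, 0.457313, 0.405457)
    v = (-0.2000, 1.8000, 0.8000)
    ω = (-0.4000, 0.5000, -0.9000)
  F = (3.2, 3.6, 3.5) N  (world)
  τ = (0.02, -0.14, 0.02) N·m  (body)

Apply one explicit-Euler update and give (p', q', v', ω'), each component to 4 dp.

p' = (2.7920, 0.7720, 0.3320)
q' = (-0.6842, 0.3806, 0.4540, 0.4253)
v' = (-0.1573, 1.8480, 0.8467)
ω' = (-0.3942, 0.4461, -0.8989)

new position p' = (2.7920, 0.7720, 0.3320)
v' = v + a·dt = (-0.1573, 1.8480, 0.8467)
ω×(Iω) gyroscopic = (-0.0090, 0.0216, 0.0160)
angular accel α = (0.1450, -1.3467, 0.0286)
new body rate ω' = (-0.3942, 0.4461, -0.8989)
Hamilton product q⊗(0,ω) = (0.2912540, -0.3382482, -0.1585121, 0.9978137)
updated quaternion q' = (-0.6842, 0.3806, 0.4540, 0.4253)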